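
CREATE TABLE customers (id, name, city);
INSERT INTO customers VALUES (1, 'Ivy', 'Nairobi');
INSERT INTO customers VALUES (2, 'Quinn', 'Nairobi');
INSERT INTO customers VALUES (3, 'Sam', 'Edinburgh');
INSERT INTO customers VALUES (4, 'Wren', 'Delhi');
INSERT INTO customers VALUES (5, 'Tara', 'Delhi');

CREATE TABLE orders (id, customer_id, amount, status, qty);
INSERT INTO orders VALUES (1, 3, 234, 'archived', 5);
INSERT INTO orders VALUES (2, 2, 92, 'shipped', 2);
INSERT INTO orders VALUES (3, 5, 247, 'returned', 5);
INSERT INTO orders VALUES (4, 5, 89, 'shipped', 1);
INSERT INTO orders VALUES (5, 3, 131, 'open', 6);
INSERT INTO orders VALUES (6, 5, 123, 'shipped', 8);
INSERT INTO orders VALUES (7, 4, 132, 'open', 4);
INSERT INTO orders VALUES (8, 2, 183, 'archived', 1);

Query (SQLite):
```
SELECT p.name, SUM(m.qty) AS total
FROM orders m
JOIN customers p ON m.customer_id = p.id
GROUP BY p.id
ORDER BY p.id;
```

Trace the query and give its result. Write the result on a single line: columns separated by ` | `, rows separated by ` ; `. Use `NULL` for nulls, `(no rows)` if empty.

Join each orders row to its customers via customer_id.
Group joined rows by customers.id; compute SUM(m.qty) per group.
  2: ids {2, 8} → SUM(m.qty)=3
  3: ids {1, 5} → SUM(m.qty)=11
  4: ids {7} → SUM(m.qty)=4
  5: ids {3, 4, 6} → SUM(m.qty)=14

Quinn | 3 ; Sam | 11 ; Wren | 4 ; Tara | 14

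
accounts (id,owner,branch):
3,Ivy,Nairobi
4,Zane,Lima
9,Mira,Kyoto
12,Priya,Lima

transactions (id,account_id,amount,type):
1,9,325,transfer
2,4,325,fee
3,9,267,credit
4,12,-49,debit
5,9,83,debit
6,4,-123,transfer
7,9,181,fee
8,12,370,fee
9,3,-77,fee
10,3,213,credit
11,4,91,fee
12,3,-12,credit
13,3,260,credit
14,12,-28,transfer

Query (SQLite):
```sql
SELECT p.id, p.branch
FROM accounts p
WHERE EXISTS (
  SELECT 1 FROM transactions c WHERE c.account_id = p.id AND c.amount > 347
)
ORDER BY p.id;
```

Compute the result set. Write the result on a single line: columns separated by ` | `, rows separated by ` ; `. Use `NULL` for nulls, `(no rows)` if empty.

12 | Lima

For each accounts row, check whether any transactions with matching account_id has amount > 347.
Keep rows where that is true.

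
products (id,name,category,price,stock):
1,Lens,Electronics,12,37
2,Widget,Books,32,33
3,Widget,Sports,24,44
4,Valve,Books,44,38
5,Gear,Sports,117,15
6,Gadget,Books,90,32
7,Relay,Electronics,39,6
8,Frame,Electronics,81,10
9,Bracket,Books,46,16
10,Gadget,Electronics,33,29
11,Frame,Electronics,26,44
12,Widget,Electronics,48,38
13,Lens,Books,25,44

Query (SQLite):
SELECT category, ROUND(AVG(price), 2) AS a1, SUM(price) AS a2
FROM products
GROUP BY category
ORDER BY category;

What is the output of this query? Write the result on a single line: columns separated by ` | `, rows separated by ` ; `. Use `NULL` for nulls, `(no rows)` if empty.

Group products by category.
Per group compute: ROUND(AVG(price), 2), SUM(price).
  Books: ids {2, 4, 6, 9, 13} → ROUND(AVG(price), 2)=47.4, SUM(price)=237
  Electronics: ids {1, 7, 8, 10, 11, 12} → ROUND(AVG(price), 2)=39.83, SUM(price)=239
  Sports: ids {3, 5} → ROUND(AVG(price), 2)=70.5, SUM(price)=141

Books | 47.4 | 237 ; Electronics | 39.83 | 239 ; Sports | 70.5 | 141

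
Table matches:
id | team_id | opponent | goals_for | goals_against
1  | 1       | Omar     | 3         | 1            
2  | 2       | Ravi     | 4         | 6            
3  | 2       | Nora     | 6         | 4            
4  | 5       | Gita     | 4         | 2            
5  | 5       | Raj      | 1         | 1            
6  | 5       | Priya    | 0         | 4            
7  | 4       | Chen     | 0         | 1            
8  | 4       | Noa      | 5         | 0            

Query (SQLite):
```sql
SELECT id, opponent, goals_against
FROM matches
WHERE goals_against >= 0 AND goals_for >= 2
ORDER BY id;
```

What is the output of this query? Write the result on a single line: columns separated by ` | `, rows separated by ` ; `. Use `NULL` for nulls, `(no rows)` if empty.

goals_against >= 0: ids {1, 2, 3, 4, 5, 6, 7, 8}
goals_for >= 2: ids {1, 2, 3, 4, 8}
Combine with AND.

1 | Omar | 1 ; 2 | Ravi | 6 ; 3 | Nora | 4 ; 4 | Gita | 2 ; 8 | Noa | 0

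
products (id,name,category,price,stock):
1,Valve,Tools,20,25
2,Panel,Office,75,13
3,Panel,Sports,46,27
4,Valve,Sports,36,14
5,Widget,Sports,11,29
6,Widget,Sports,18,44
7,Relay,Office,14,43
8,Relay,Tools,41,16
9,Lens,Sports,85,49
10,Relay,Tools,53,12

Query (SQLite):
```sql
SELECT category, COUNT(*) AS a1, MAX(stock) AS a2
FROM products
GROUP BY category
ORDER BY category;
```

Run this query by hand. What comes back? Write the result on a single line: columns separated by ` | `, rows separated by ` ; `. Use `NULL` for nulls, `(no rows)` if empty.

Group products by category.
Per group compute: COUNT(*), MAX(stock).
  Office: ids {2, 7} → COUNT(*)=2, MAX(stock)=43
  Sports: ids {3, 4, 5, 6, 9} → COUNT(*)=5, MAX(stock)=49
  Tools: ids {1, 8, 10} → COUNT(*)=3, MAX(stock)=25

Office | 2 | 43 ; Sports | 5 | 49 ; Tools | 3 | 25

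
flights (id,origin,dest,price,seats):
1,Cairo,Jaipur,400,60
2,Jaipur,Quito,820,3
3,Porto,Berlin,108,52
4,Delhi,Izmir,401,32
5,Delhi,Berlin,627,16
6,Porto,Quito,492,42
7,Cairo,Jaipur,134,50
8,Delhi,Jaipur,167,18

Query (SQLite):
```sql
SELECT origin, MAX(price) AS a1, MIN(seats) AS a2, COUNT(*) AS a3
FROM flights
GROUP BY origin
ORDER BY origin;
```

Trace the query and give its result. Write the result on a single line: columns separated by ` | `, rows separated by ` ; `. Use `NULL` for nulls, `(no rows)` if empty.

Group flights by origin.
Per group compute: MAX(price), MIN(seats), COUNT(*).
  Cairo: ids {1, 7} → MAX(price)=400, MIN(seats)=50, COUNT(*)=2
  Delhi: ids {4, 5, 8} → MAX(price)=627, MIN(seats)=16, COUNT(*)=3
  Jaipur: ids {2} → MAX(price)=820, MIN(seats)=3, COUNT(*)=1
  Porto: ids {3, 6} → MAX(price)=492, MIN(seats)=42, COUNT(*)=2

Cairo | 400 | 50 | 2 ; Delhi | 627 | 16 | 3 ; Jaipur | 820 | 3 | 1 ; Porto | 492 | 42 | 2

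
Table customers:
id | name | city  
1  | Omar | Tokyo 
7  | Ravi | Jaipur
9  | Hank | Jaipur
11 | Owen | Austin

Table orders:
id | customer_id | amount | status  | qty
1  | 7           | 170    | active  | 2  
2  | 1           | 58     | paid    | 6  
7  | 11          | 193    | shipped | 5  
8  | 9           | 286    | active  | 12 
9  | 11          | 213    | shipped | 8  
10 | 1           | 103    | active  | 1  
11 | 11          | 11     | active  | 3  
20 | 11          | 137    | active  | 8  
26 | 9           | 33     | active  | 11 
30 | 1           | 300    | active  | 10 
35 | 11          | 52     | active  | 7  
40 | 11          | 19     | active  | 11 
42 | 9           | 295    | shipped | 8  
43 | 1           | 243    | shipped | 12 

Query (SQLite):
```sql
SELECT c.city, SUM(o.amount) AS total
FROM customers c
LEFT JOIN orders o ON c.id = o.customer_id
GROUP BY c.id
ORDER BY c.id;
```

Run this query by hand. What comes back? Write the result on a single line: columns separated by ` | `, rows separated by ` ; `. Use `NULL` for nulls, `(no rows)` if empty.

LEFT JOIN keeps every customers row; unmatched ones get NULL for orders columns.
Group by customers.id and compute SUM(o.amount). SUM over an all-NULL group is NULL.
  1: ids {2, 10, 30, 43} → SUM(o.amount)=704
  7: ids {1} → SUM(o.amount)=170
  9: ids {8, 26, 42} → SUM(o.amount)=614
  11: ids {7, 9, 11, 20, 35, 40} → SUM(o.amount)=625

Tokyo | 704 ; Jaipur | 170 ; Jaipur | 614 ; Austin | 625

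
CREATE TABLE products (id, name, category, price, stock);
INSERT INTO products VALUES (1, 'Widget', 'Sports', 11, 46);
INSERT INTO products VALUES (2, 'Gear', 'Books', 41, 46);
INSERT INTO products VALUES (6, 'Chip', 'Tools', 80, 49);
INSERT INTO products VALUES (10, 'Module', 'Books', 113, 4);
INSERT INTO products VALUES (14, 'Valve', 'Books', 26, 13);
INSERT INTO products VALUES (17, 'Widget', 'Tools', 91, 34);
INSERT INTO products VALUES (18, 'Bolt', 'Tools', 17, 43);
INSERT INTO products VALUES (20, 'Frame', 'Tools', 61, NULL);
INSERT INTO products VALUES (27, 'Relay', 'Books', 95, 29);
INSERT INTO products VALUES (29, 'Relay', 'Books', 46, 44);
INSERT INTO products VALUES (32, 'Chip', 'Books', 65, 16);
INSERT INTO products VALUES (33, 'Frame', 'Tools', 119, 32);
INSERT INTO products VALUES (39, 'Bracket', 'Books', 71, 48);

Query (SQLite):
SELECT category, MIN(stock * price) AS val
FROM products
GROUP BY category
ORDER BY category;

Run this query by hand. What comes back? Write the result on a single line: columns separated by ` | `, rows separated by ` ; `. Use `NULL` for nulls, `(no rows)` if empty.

For each row compute stock * price.
Group by category; take MIN of the expression per group.
  Books: ids {2, 10, 14, 27, 29, 32, 39} → MIN(stock * price)=338
  Sports: ids {1} → MIN(stock * price)=506
  Tools: ids {6, 17, 18, 20, 33} → MIN(stock * price)=731

Books | 338 ; Sports | 506 ; Tools | 731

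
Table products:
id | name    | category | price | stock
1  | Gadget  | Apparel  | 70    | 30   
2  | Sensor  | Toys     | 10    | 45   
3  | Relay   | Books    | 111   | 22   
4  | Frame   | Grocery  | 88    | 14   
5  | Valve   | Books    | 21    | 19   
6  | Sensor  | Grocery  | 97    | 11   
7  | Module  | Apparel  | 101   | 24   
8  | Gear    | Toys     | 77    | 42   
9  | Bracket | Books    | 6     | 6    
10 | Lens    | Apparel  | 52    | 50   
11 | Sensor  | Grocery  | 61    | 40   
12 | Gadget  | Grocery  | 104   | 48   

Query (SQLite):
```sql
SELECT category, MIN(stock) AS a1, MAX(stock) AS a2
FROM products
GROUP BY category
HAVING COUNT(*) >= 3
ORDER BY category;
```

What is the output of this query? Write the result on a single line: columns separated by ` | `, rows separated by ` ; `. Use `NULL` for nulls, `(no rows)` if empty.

Group products by category.
Per group compute: MIN(stock), MAX(stock).
HAVING: drop groups with fewer than 3 rows.
  Apparel: ids {1, 7, 10} → MIN(stock)=24, MAX(stock)=50
  Books: ids {3, 5, 9} → MIN(stock)=6, MAX(stock)=22
  Grocery: ids {4, 6, 11, 12} → MIN(stock)=11, MAX(stock)=48
  Toys: ids {2, 8} → MIN(stock)=42, MAX(stock)=45

Apparel | 24 | 50 ; Books | 6 | 22 ; Grocery | 11 | 48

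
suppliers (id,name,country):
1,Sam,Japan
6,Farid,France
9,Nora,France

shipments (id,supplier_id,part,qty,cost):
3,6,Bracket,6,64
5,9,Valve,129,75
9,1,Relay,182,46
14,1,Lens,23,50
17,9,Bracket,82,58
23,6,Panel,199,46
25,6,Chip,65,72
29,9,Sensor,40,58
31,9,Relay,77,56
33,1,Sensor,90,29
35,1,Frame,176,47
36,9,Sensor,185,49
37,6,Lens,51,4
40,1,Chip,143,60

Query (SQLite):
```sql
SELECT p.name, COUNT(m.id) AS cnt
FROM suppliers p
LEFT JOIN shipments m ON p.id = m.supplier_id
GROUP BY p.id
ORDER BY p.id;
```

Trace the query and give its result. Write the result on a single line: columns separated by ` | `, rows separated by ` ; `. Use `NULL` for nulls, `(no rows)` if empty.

Sam | 5 ; Farid | 4 ; Nora | 5

LEFT JOIN keeps every suppliers row; unmatched ones get NULL for shipments columns.
Group by suppliers.id and compute COUNT(m.id). COUNT(col) of an all-NULL group is 0.
  1: ids {9, 14, 33, 35, 40} → COUNT(m.id)=5
  6: ids {3, 23, 25, 37} → COUNT(m.id)=4
  9: ids {5, 17, 29, 31, 36} → COUNT(m.id)=5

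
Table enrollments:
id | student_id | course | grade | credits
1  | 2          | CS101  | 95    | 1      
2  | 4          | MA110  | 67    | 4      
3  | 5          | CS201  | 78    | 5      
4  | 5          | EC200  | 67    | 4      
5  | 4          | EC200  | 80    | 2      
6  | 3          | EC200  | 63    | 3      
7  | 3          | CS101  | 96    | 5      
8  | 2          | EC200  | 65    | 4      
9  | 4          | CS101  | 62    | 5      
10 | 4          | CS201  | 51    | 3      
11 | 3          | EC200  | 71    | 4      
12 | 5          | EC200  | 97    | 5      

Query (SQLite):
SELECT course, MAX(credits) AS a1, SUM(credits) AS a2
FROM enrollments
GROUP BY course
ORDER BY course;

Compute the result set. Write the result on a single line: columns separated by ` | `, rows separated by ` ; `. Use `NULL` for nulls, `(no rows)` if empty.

Group enrollments by course.
Per group compute: MAX(credits), SUM(credits).
  CS101: ids {1, 7, 9} → MAX(credits)=5, SUM(credits)=11
  CS201: ids {3, 10} → MAX(credits)=5, SUM(credits)=8
  EC200: ids {4, 5, 6, 8, 11, 12} → MAX(credits)=5, SUM(credits)=22
  MA110: ids {2} → MAX(credits)=4, SUM(credits)=4

CS101 | 5 | 11 ; CS201 | 5 | 8 ; EC200 | 5 | 22 ; MA110 | 4 | 4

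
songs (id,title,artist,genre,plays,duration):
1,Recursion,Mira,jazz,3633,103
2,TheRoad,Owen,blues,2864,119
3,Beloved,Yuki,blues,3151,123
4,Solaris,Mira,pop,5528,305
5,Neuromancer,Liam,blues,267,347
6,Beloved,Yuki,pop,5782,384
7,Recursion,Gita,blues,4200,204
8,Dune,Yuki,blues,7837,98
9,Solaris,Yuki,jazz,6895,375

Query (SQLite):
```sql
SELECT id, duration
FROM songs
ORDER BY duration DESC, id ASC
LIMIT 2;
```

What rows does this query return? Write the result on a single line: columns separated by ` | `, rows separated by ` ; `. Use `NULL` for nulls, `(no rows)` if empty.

6 | 384 ; 9 | 375

Sort by duration desc, tiebreak id asc: (384, id=6), (375, id=9), (347, id=5), (305, id=4), (204, id=7) …. Take first 2.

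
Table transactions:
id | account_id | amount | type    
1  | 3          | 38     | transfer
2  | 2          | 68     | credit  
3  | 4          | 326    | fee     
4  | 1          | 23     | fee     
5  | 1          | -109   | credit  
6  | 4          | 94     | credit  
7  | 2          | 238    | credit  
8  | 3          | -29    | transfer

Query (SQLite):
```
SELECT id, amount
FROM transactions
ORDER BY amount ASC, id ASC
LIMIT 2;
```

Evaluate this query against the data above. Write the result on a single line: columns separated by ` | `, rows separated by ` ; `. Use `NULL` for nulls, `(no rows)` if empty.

5 | -109 ; 8 | -29

Sort by amount asc, tiebreak id asc: (-109, id=5), (-29, id=8), (23, id=4), (38, id=1), (68, id=2) …. Take first 2.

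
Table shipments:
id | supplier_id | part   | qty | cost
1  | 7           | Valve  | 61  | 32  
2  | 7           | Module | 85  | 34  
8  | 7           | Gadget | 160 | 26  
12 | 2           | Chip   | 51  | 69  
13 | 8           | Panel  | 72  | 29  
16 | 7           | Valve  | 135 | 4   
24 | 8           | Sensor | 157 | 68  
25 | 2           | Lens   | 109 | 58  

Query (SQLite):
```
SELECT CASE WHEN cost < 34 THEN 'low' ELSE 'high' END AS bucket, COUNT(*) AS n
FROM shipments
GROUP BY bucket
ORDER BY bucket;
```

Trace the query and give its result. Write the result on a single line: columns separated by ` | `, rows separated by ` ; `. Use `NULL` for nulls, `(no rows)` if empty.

high | 4 ; low | 4

Bucket rows by cost < 34 → 'low' else 'high'; count each bucket.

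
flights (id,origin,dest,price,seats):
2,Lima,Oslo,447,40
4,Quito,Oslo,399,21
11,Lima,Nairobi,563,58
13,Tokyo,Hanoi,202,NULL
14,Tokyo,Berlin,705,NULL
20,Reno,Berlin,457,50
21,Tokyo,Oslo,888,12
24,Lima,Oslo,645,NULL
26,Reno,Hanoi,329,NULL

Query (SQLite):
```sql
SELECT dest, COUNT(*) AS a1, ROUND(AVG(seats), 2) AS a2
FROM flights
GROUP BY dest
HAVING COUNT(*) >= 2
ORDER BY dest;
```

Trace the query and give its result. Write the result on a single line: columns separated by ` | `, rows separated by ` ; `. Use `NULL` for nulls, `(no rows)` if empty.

Group flights by dest.
Per group compute: COUNT(*), ROUND(AVG(seats), 2).
HAVING: drop groups with fewer than 2 rows.
  Berlin: ids {14, 20} → COUNT(*)=2, ROUND(AVG(seats), 2)=50
  Hanoi: ids {13, 26} → COUNT(*)=2, ROUND(AVG(seats), 2)=NULL
  Nairobi: ids {11} → COUNT(*)=1, ROUND(AVG(seats), 2)=58
  Oslo: ids {2, 4, 21, 24} → COUNT(*)=4, ROUND(AVG(seats), 2)=24.33

Berlin | 2 | 50 ; Hanoi | 2 | NULL ; Oslo | 4 | 24.33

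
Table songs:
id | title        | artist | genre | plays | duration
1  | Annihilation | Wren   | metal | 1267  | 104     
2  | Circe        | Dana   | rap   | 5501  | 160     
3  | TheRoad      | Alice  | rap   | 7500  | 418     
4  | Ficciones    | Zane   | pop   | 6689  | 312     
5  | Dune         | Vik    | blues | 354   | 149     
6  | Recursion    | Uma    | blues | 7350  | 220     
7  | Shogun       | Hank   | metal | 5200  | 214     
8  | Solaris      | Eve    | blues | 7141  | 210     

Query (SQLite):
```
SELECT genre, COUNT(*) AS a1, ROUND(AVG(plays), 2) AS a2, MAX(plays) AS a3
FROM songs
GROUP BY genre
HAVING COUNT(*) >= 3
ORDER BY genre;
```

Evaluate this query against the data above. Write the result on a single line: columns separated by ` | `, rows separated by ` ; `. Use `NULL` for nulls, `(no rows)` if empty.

Group songs by genre.
Per group compute: COUNT(*), ROUND(AVG(plays), 2), MAX(plays).
HAVING: drop groups with fewer than 3 rows.
  blues: ids {5, 6, 8} → COUNT(*)=3, ROUND(AVG(plays), 2)=4948.33, MAX(plays)=7350
  metal: ids {1, 7} → COUNT(*)=2, ROUND(AVG(plays), 2)=3233.5, MAX(plays)=5200
  pop: ids {4} → COUNT(*)=1, ROUND(AVG(plays), 2)=6689, MAX(plays)=6689
  rap: ids {2, 3} → COUNT(*)=2, ROUND(AVG(plays), 2)=6500.5, MAX(plays)=7500

blues | 3 | 4948.33 | 7350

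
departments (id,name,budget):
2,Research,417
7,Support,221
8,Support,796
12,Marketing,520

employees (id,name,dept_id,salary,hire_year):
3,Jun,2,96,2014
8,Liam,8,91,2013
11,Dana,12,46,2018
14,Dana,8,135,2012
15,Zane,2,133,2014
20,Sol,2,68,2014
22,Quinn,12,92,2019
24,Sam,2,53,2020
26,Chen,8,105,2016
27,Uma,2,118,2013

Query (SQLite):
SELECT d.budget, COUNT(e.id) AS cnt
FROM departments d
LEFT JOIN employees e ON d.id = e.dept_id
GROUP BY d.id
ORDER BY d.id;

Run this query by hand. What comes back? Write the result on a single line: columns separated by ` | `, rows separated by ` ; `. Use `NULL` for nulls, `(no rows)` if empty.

417 | 5 ; 221 | 0 ; 796 | 3 ; 520 | 2

LEFT JOIN keeps every departments row; unmatched ones get NULL for employees columns.
Group by departments.id and compute COUNT(e.id). COUNT(col) of an all-NULL group is 0.
  2: ids {3, 15, 20, 24, 27} → COUNT(e.id)=5
  7: ids {—} → COUNT(e.id)=0
  8: ids {8, 14, 26} → COUNT(e.id)=3
  12: ids {11, 22} → COUNT(e.id)=2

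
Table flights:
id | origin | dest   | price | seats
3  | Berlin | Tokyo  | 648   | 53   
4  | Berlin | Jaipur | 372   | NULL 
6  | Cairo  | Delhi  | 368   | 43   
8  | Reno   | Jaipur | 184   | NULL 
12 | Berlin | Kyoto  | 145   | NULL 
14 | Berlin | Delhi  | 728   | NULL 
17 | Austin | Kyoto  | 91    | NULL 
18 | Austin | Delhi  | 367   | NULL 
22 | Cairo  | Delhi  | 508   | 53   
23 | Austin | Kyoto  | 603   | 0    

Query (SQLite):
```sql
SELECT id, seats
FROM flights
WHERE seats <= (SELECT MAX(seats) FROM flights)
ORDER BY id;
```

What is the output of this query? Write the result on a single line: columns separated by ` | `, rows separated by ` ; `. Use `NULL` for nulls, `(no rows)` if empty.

Scalar subquery: MAX(seats) over all flights rows = 53.
Keep rows where seats <= that value.

3 | 53 ; 6 | 43 ; 22 | 53 ; 23 | 0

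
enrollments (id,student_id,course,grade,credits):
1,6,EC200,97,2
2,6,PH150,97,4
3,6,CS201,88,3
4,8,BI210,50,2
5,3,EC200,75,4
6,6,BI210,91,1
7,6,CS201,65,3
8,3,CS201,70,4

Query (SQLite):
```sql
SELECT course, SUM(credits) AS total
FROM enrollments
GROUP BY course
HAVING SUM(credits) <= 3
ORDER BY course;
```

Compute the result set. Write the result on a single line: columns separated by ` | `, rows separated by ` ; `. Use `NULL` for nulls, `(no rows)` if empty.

Partition enrollments by course; compute SUM(credits) within each group.
HAVING: keep groups where SUM(credits) <= 3.
  BI210: ids {4, 6} → SUM(credits)=3
  CS201: ids {3, 7, 8} → SUM(credits)=10
  EC200: ids {1, 5} → SUM(credits)=6
  PH150: ids {2} → SUM(credits)=4

BI210 | 3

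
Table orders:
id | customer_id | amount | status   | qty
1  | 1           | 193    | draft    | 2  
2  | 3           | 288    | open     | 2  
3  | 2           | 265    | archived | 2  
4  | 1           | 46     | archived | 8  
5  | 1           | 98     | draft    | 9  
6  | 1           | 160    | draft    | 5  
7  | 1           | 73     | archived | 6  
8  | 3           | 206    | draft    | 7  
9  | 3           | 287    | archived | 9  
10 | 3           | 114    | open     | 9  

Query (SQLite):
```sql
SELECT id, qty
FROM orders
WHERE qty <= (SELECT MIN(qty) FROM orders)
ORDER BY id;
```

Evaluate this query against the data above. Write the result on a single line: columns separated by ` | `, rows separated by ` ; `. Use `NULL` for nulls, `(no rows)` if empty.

1 | 2 ; 2 | 2 ; 3 | 2

Scalar subquery: MIN(qty) over all orders rows = 2.
Keep rows where qty <= that value.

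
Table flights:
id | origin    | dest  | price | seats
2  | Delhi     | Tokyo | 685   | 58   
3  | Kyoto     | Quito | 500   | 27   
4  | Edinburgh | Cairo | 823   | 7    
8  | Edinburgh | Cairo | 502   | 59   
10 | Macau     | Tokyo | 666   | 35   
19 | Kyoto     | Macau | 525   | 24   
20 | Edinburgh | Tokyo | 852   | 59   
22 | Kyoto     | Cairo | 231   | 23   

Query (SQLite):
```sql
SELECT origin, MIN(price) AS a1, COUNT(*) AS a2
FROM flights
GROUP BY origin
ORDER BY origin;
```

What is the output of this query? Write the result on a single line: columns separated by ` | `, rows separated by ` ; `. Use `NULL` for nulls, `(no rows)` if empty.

Group flights by origin.
Per group compute: MIN(price), COUNT(*).
  Delhi: ids {2} → MIN(price)=685, COUNT(*)=1
  Edinburgh: ids {4, 8, 20} → MIN(price)=502, COUNT(*)=3
  Kyoto: ids {3, 19, 22} → MIN(price)=231, COUNT(*)=3
  Macau: ids {10} → MIN(price)=666, COUNT(*)=1

Delhi | 685 | 1 ; Edinburgh | 502 | 3 ; Kyoto | 231 | 3 ; Macau | 666 | 1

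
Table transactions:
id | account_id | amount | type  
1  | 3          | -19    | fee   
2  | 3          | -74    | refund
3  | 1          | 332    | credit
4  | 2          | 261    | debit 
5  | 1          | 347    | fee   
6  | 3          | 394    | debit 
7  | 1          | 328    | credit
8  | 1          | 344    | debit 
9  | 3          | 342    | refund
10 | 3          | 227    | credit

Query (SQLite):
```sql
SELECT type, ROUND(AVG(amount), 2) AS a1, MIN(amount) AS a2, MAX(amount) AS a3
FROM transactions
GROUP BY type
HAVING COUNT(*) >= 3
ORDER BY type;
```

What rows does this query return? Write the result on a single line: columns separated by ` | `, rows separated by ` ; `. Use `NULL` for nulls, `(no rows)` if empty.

Group transactions by type.
Per group compute: ROUND(AVG(amount), 2), MIN(amount), MAX(amount).
HAVING: drop groups with fewer than 3 rows.
  credit: ids {3, 7, 10} → ROUND(AVG(amount), 2)=295.67, MIN(amount)=227, MAX(amount)=332
  debit: ids {4, 6, 8} → ROUND(AVG(amount), 2)=333, MIN(amount)=261, MAX(amount)=394
  fee: ids {1, 5} → ROUND(AVG(amount), 2)=164, MIN(amount)=-19, MAX(amount)=347
  refund: ids {2, 9} → ROUND(AVG(amount), 2)=134, MIN(amount)=-74, MAX(amount)=342

credit | 295.67 | 227 | 332 ; debit | 333 | 261 | 394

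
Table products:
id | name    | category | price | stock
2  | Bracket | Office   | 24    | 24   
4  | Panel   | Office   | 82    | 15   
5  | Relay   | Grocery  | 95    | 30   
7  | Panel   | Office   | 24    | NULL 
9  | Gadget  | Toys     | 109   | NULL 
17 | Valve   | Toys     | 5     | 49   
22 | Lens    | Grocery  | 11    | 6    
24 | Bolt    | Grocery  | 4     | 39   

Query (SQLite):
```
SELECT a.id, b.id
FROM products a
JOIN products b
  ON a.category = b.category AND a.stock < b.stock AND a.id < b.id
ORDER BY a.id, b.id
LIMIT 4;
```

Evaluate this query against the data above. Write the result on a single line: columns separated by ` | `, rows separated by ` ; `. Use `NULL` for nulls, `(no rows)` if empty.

5 | 24 ; 22 | 24

Pairs (a,b) with same category, a.stock < b.stock, a.id < b.id.
category groups: Grocery:{5,22,24} Office:{2,4,7} Toys:{9,17}
Ordered by (a.id, b.id); first 4.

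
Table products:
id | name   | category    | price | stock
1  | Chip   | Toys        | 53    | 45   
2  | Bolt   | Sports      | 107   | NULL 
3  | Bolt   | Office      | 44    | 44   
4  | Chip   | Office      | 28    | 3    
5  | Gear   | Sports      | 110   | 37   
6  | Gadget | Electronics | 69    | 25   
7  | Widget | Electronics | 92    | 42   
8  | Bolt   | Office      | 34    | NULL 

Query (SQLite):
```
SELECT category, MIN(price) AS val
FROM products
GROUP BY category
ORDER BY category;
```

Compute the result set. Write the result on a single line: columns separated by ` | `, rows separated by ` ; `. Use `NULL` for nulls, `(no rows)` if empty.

Electronics | 69 ; Office | 28 ; Sports | 107 ; Toys | 53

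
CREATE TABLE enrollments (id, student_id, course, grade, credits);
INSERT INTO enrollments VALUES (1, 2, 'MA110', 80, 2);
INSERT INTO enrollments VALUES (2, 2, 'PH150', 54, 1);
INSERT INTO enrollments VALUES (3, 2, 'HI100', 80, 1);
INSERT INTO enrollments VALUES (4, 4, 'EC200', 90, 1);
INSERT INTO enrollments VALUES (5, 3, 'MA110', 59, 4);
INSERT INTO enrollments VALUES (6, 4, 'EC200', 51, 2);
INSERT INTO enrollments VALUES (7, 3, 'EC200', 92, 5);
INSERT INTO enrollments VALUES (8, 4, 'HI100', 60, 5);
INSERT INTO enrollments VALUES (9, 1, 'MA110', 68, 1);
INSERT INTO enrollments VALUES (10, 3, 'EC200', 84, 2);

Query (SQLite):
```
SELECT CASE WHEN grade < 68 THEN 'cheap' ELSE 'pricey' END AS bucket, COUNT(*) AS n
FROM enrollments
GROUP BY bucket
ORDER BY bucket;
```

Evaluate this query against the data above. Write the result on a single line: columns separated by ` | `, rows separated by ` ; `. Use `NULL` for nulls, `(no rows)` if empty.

cheap | 4 ; pricey | 6

Bucket rows by grade < 68 → 'cheap' else 'pricey'; count each bucket.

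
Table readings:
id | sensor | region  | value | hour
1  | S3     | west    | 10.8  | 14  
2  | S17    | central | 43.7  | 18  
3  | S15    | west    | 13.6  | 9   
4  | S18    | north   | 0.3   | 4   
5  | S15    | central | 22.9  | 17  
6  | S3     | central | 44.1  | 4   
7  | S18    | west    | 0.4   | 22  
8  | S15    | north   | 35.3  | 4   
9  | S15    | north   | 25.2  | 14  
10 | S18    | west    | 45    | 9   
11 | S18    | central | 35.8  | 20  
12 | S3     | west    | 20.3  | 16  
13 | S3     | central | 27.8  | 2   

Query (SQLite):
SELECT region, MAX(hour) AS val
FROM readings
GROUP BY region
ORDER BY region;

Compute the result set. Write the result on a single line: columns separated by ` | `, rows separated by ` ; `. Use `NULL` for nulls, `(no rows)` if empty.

central | 20 ; north | 14 ; west | 22

Partition readings by region; compute MAX(hour) within each group.
  central: ids {2, 5, 6, 11, 13} → MAX(hour)=20
  north: ids {4, 8, 9} → MAX(hour)=14
  west: ids {1, 3, 7, 10, 12} → MAX(hour)=22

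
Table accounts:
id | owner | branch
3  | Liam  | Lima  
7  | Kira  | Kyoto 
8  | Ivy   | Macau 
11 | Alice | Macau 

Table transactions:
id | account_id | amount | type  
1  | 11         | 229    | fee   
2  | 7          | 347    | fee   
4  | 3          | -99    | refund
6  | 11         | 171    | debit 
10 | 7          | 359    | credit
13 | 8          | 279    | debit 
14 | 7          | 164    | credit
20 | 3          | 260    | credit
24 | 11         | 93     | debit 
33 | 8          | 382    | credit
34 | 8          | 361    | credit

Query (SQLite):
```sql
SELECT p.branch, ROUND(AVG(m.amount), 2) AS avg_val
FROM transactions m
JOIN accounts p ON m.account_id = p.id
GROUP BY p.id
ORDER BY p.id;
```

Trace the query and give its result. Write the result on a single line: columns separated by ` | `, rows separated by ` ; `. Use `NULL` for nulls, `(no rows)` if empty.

Lima | 80.5 ; Kyoto | 290 ; Macau | 340.67 ; Macau | 164.33

Join each transactions row to its accounts via account_id.
Group joined rows by accounts.id; compute ROUND(AVG(m.amount), 2) per group.
  3: ids {4, 20} → ROUND(AVG(m.amount), 2)=80.5
  7: ids {2, 10, 14} → ROUND(AVG(m.amount), 2)=290
  8: ids {13, 33, 34} → ROUND(AVG(m.amount), 2)=340.67
  11: ids {1, 6, 24} → ROUND(AVG(m.amount), 2)=164.33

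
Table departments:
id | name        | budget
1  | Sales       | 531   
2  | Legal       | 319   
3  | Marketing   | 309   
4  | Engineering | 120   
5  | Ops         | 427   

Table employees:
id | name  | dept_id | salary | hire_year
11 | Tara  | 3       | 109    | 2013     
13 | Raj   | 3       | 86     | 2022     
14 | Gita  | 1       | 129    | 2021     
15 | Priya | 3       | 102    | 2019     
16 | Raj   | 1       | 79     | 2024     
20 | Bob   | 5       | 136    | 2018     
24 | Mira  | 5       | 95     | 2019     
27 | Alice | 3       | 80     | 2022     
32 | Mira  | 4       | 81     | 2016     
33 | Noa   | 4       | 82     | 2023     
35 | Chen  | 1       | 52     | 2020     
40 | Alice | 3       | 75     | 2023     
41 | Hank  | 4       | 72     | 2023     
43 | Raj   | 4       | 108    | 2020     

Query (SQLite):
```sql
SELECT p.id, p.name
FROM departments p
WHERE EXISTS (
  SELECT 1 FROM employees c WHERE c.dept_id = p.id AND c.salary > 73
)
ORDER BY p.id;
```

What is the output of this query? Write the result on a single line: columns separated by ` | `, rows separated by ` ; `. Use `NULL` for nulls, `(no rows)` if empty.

For each departments row, check whether any employees with matching dept_id has salary > 73.
Keep rows where that is true.

1 | Sales ; 3 | Marketing ; 4 | Engineering ; 5 | Ops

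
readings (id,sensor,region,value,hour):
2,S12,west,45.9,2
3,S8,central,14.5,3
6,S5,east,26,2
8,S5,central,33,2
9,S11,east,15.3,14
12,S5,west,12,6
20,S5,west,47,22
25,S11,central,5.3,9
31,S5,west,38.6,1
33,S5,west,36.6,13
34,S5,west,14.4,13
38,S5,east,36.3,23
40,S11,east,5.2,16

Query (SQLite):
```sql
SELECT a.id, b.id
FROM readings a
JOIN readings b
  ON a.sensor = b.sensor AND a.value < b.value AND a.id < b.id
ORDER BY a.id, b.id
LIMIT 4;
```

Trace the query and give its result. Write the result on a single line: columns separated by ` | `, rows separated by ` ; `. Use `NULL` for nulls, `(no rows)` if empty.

Pairs (a,b) with same sensor, a.value < b.value, a.id < b.id.
sensor groups: S11:{9,25,40} S12:{2} S5:{6,8,12,20,31,33,34,38} S8:{3}
Ordered by (a.id, b.id); first 4.

6 | 8 ; 6 | 20 ; 6 | 31 ; 6 | 33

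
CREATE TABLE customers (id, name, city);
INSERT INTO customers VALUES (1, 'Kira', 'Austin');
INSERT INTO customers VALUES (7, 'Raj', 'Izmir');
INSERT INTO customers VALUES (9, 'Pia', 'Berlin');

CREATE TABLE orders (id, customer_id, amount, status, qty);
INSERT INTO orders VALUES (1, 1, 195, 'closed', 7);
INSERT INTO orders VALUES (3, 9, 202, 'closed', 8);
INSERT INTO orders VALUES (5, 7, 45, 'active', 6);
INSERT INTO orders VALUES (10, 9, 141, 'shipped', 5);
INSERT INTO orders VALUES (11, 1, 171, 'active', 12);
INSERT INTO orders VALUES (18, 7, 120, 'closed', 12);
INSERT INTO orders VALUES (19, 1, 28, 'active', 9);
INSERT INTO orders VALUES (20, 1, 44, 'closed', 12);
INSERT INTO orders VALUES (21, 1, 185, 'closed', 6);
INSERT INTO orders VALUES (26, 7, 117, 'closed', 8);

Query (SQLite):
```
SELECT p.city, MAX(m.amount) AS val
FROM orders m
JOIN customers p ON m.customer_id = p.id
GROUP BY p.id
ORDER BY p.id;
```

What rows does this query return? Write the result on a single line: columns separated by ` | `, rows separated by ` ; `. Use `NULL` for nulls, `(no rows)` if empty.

Join each orders row to its customers via customer_id.
Group joined rows by customers.id; compute MAX(m.amount) per group.
  1: ids {1, 11, 19, 20, 21} → MAX(m.amount)=195
  7: ids {5, 18, 26} → MAX(m.amount)=120
  9: ids {3, 10} → MAX(m.amount)=202

Austin | 195 ; Izmir | 120 ; Berlin | 202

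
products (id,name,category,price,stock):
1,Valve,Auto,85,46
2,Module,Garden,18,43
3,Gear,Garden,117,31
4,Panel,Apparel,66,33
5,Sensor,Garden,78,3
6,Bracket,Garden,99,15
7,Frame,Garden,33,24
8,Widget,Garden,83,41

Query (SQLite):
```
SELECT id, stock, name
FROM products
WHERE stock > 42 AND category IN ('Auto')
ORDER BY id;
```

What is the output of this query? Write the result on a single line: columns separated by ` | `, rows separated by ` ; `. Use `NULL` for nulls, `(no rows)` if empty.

1 | 46 | Valve

stock > 42: ids {1, 2}
category IN ('Auto'): ids {1}
Combine with AND.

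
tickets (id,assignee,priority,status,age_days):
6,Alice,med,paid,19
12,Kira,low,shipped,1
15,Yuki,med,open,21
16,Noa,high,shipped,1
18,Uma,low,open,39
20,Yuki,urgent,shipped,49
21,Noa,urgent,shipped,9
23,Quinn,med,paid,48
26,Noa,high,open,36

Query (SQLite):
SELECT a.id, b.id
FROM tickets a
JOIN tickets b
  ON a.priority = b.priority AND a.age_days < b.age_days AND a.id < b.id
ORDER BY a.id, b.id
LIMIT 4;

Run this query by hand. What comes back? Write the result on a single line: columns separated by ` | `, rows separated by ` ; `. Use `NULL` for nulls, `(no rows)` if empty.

6 | 15 ; 6 | 23 ; 12 | 18 ; 15 | 23

Pairs (a,b) with same priority, a.age_days < b.age_days, a.id < b.id.
priority groups: high:{16,26} low:{12,18} med:{6,15,23} urgent:{20,21}
Ordered by (a.id, b.id); first 4.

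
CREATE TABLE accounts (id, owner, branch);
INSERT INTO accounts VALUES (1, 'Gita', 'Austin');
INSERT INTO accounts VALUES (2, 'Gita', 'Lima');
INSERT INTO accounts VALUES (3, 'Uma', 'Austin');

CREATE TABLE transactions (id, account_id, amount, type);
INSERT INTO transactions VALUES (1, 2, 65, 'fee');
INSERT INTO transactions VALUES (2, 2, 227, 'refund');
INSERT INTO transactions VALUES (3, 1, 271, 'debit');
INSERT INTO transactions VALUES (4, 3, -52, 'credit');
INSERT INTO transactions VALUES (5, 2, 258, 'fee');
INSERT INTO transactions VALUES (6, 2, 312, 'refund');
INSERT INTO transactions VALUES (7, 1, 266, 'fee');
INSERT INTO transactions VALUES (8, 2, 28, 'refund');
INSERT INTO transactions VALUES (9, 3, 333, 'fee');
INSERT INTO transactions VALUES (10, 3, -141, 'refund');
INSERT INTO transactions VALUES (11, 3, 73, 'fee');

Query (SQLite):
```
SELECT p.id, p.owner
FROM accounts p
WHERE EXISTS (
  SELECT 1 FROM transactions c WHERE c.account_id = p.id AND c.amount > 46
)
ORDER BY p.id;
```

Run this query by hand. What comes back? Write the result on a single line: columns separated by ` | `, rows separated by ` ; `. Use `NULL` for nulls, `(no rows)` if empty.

1 | Gita ; 2 | Gita ; 3 | Uma

For each accounts row, check whether any transactions with matching account_id has amount > 46.
Keep rows where that is true.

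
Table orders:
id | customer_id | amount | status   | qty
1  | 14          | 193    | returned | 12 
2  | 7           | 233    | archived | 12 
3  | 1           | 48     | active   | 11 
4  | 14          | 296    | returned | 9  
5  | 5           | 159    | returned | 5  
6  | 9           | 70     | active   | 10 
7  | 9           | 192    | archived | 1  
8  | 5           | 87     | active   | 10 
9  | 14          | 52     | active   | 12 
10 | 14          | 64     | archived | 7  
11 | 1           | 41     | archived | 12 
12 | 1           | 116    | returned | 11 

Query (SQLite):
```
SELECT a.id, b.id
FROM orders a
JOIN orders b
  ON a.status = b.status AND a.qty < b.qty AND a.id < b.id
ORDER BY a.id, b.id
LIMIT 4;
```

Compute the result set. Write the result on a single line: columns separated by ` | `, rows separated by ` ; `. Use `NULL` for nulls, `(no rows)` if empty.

Pairs (a,b) with same status, a.qty < b.qty, a.id < b.id.
status groups: active:{3,6,8,9} archived:{2,7,10,11} returned:{1,4,5,12}
Ordered by (a.id, b.id); first 4.

3 | 9 ; 4 | 12 ; 5 | 12 ; 6 | 9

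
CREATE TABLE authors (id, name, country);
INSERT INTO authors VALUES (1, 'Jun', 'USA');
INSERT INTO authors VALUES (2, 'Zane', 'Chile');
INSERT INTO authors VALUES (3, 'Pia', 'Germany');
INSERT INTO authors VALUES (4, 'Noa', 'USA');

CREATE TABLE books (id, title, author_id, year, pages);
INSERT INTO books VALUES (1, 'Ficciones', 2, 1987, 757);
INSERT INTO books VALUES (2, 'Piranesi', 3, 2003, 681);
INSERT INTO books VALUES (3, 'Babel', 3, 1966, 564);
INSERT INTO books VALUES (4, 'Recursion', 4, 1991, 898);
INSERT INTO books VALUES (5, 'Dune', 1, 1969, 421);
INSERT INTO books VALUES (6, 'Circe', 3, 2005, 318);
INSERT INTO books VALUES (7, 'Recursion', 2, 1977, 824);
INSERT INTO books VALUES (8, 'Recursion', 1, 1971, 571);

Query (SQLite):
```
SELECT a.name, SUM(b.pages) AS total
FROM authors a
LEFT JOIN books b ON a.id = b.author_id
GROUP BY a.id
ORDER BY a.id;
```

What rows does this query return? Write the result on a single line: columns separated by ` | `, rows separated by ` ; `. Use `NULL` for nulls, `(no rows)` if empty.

LEFT JOIN keeps every authors row; unmatched ones get NULL for books columns.
Group by authors.id and compute SUM(b.pages). SUM over an all-NULL group is NULL.
  1: ids {5, 8} → SUM(b.pages)=992
  2: ids {1, 7} → SUM(b.pages)=1581
  3: ids {2, 3, 6} → SUM(b.pages)=1563
  4: ids {4} → SUM(b.pages)=898

Jun | 992 ; Zane | 1581 ; Pia | 1563 ; Noa | 898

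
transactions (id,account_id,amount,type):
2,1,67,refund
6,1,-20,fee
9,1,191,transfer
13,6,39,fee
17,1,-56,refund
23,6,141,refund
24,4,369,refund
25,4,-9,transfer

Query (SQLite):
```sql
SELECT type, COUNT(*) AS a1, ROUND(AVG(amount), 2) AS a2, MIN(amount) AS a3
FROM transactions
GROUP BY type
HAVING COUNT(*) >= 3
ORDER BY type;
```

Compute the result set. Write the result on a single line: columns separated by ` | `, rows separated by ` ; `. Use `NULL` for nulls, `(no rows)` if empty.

Group transactions by type.
Per group compute: COUNT(*), ROUND(AVG(amount), 2), MIN(amount).
HAVING: drop groups with fewer than 3 rows.
  fee: ids {6, 13} → COUNT(*)=2, ROUND(AVG(amount), 2)=9.5, MIN(amount)=-20
  refund: ids {2, 17, 23, 24} → COUNT(*)=4, ROUND(AVG(amount), 2)=130.25, MIN(amount)=-56
  transfer: ids {9, 25} → COUNT(*)=2, ROUND(AVG(amount), 2)=91, MIN(amount)=-9

refund | 4 | 130.25 | -56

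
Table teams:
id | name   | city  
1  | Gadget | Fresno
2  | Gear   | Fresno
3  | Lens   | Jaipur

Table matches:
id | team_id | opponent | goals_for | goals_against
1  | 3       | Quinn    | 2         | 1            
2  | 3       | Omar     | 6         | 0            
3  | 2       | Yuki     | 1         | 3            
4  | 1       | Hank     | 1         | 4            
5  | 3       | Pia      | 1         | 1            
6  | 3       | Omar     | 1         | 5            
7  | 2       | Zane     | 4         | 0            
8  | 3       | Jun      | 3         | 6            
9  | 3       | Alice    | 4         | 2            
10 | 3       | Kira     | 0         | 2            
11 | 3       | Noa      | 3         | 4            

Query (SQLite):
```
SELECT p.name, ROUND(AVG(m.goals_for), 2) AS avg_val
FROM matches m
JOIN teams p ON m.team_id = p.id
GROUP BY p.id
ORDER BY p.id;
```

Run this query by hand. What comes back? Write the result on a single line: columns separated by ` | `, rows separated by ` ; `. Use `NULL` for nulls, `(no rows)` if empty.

Gadget | 1 ; Gear | 2.5 ; Lens | 2.5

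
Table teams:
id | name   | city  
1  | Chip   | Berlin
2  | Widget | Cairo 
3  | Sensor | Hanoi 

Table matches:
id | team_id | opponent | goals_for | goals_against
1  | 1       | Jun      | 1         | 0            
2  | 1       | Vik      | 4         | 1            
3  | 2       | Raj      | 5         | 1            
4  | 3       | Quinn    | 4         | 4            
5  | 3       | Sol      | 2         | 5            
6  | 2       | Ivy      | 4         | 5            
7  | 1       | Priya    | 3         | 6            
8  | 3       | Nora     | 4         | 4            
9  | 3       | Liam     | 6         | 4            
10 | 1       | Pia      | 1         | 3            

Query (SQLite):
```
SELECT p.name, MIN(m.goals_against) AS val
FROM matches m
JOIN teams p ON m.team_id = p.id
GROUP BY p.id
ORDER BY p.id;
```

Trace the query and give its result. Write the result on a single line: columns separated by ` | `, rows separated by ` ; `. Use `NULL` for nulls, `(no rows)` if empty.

Chip | 0 ; Widget | 1 ; Sensor | 4

Join each matches row to its teams via team_id.
Group joined rows by teams.id; compute MIN(m.goals_against) per group.
  1: ids {1, 2, 7, 10} → MIN(m.goals_against)=0
  2: ids {3, 6} → MIN(m.goals_against)=1
  3: ids {4, 5, 8, 9} → MIN(m.goals_against)=4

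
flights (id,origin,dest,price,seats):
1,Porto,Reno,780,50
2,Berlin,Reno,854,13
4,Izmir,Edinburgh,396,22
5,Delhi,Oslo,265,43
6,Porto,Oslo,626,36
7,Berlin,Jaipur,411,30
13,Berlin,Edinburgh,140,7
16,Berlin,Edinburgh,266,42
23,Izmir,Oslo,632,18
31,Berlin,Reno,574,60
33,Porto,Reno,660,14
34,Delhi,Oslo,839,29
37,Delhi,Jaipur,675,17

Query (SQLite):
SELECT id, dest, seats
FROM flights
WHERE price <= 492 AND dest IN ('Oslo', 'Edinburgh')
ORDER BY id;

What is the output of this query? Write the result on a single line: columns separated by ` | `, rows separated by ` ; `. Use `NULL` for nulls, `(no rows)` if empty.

4 | Edinburgh | 22 ; 5 | Oslo | 43 ; 13 | Edinburgh | 7 ; 16 | Edinburgh | 42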